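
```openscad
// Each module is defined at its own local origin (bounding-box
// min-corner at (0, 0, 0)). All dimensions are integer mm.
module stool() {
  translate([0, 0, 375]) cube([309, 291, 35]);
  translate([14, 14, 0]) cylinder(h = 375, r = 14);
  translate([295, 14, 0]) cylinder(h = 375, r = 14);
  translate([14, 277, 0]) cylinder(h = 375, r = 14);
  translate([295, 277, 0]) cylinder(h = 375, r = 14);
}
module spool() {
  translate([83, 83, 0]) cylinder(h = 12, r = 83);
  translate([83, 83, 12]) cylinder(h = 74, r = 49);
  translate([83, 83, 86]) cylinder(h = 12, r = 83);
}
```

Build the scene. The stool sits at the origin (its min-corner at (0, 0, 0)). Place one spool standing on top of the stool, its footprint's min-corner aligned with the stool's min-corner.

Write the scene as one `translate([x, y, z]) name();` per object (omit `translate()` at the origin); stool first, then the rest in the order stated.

stool();
translate([0, 0, 410]) spool();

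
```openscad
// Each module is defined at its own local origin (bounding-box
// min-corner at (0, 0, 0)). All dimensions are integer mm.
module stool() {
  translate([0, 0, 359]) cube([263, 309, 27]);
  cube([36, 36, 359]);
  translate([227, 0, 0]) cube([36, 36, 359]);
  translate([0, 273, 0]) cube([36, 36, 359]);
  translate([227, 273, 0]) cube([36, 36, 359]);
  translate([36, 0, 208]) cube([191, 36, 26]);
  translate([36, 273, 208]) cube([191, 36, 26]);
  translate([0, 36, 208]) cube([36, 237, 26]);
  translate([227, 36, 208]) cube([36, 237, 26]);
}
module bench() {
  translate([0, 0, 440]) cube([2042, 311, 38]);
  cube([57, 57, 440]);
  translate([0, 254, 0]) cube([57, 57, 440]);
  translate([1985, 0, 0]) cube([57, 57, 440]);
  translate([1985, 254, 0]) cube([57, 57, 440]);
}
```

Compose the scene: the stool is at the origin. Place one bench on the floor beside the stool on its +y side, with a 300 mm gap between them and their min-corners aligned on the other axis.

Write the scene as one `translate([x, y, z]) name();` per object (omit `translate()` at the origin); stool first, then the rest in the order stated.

stool();
translate([0, 609, 0]) bench();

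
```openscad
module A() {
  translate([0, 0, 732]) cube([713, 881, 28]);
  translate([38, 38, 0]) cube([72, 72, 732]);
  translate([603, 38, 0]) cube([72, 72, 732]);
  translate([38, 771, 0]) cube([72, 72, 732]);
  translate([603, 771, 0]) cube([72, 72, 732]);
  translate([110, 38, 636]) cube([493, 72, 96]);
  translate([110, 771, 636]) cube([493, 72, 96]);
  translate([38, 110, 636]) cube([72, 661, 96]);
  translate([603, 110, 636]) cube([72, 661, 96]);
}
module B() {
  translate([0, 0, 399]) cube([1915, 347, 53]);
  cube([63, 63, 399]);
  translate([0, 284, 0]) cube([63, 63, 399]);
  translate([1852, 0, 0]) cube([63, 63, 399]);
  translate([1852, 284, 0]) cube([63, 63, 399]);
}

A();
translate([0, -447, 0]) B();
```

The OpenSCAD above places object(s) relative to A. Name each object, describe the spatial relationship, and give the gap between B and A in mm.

A is a table. B is a bench. The bench is on the floor beside the table on its −y side. The gap between the bench and the table is 100 mm.

The bench's nearest face is 100 mm from the table's −y face.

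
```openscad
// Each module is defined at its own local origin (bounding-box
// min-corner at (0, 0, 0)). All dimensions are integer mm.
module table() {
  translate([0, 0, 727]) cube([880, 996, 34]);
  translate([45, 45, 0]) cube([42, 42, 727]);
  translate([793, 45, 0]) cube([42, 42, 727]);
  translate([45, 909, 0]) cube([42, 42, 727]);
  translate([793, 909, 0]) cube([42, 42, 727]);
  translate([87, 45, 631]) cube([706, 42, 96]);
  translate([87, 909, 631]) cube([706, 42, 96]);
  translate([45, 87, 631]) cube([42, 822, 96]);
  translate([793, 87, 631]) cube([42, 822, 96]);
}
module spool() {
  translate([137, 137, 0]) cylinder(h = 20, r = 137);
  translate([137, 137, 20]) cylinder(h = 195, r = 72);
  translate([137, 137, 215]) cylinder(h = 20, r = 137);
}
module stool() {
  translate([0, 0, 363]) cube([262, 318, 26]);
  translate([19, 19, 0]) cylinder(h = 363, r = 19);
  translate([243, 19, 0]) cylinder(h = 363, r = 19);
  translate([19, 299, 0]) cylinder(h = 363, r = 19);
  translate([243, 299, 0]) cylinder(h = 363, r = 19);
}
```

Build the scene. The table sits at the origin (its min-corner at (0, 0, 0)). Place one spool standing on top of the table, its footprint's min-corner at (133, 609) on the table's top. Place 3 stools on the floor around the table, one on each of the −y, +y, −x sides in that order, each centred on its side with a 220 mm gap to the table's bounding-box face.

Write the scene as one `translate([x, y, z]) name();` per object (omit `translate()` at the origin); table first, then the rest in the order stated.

table();
translate([133, 609, 761]) spool();
translate([309, -538, 0]) stool();
translate([309, 1216, 0]) stool();
translate([-482, 339, 0]) stool();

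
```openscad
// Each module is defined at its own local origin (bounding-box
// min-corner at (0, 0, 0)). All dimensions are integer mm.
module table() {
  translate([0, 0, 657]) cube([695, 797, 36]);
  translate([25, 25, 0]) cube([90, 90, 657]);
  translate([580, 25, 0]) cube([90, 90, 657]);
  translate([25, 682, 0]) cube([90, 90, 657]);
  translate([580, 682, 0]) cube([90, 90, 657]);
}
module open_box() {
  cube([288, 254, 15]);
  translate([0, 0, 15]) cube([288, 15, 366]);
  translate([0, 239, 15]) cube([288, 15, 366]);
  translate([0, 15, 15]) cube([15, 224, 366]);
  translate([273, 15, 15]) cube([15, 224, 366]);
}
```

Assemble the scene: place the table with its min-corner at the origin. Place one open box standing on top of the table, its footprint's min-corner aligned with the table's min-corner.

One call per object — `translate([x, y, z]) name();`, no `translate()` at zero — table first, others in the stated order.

table();
translate([0, 0, 693]) open_box();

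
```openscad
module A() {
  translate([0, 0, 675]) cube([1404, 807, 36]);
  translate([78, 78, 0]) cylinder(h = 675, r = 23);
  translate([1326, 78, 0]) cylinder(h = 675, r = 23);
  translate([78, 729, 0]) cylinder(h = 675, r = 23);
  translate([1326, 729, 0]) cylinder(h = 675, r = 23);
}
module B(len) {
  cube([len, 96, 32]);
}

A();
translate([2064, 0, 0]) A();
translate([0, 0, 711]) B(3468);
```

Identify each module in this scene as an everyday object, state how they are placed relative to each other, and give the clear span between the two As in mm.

A is a table. B is a beam. A beam spans the tops of two tables. The clear span between the two tables is 660 mm.

Second table starts at x = 2064; first ends at x = 1404; clear span = 2064 − 1404 = 660 mm.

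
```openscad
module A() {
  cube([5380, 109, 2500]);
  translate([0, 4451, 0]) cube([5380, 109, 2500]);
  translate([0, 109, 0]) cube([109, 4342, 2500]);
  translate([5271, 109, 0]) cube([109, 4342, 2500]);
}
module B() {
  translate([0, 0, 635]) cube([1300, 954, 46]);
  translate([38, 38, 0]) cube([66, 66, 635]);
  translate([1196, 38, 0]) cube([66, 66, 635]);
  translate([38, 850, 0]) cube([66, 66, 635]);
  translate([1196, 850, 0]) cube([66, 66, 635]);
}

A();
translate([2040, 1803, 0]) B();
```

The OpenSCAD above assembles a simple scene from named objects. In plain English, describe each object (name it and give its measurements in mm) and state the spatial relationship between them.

A is a box-shaped house frame (walls only): outside footprint 5380×4560 mm, wall height 2500 mm, wall thickness 109 mm. The two y-facing walls run the full x-width; the two x-facing walls fit between the inner faces of the y-facing walls.

B is a table with a 1300×954 mm rectangular top, 46 mm thick, top surface at z = 681 mm, supported by four 66×66 mm square legs, each inset 38 mm from the nearest pair of top edges, running from the floor.

The table sits inside the house frame, centred.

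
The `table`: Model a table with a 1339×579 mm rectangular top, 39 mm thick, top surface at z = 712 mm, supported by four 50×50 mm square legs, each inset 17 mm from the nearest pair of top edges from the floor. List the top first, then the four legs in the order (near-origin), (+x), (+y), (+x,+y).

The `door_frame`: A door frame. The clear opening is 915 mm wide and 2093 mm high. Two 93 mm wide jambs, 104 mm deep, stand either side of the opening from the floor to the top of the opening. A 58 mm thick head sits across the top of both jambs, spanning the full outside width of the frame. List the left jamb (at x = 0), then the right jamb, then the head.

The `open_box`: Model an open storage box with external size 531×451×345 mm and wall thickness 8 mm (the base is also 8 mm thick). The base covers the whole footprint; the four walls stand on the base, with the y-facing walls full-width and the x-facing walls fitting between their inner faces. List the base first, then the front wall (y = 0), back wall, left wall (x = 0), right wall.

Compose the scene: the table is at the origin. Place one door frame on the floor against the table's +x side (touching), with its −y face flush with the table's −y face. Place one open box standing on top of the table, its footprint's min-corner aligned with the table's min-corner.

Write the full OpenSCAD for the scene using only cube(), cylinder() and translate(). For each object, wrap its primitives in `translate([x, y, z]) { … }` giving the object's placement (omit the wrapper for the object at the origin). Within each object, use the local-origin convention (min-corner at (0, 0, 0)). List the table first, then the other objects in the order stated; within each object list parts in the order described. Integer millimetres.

translate([0, 0, 673]) cube([1339, 579, 39]);
translate([17, 17, 0]) cube([50, 50, 673]);
translate([1272, 17, 0]) cube([50, 50, 673]);
translate([17, 512, 0]) cube([50, 50, 673]);
translate([1272, 512, 0]) cube([50, 50, 673]);
translate([1339, 0, 0]) {
  cube([93, 104, 2093]);
  translate([1008, 0, 0]) cube([93, 104, 2093]);
  translate([0, 0, 2093]) cube([1101, 104, 58]);
}
translate([0, 0, 712]) {
  cube([531, 451, 8]);
  translate([0, 0, 8]) cube([531, 8, 337]);
  translate([0, 443, 8]) cube([531, 8, 337]);
  translate([0, 8, 8]) cube([8, 435, 337]);
  translate([523, 8, 8]) cube([8, 435, 337]);
}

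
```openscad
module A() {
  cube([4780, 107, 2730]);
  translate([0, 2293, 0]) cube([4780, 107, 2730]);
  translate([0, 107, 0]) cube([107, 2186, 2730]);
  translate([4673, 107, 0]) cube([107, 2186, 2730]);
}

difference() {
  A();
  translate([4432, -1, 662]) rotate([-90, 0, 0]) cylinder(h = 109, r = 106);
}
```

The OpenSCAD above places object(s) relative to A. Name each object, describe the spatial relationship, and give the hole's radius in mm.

The subtracted cylinder has r = 106 mm.

A is a house frame. The house frame has a circular hole through its front wall. The hole's radius is 106 mm.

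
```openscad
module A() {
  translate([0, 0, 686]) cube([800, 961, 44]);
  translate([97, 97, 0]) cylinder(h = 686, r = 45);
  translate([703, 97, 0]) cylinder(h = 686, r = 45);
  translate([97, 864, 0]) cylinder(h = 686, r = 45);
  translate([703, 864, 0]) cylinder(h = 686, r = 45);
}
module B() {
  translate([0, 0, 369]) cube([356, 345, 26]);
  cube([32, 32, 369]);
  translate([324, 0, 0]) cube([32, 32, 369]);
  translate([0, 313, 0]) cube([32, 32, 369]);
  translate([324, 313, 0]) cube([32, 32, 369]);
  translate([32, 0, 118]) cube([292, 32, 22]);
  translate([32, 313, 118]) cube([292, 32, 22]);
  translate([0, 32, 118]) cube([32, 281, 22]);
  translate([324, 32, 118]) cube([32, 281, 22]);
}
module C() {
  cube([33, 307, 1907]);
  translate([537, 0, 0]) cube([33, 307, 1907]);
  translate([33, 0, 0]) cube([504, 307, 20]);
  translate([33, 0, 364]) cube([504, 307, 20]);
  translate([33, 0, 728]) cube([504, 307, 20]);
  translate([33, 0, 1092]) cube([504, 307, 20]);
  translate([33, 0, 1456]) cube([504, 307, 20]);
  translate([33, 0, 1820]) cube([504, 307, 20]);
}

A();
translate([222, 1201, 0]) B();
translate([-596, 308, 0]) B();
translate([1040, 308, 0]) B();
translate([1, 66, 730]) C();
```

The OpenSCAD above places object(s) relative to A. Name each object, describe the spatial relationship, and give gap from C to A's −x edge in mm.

The bookshelf's min-x is at 1; the table's min-x is 0; gap = 1 mm.

A is a table. B is a stool. C is a bookshelf. Three stools sit around the table at the +y, −x, +x sides. The bookshelf is on top of the table. The gap from the bookshelf to the table's −x edge is 1 mm.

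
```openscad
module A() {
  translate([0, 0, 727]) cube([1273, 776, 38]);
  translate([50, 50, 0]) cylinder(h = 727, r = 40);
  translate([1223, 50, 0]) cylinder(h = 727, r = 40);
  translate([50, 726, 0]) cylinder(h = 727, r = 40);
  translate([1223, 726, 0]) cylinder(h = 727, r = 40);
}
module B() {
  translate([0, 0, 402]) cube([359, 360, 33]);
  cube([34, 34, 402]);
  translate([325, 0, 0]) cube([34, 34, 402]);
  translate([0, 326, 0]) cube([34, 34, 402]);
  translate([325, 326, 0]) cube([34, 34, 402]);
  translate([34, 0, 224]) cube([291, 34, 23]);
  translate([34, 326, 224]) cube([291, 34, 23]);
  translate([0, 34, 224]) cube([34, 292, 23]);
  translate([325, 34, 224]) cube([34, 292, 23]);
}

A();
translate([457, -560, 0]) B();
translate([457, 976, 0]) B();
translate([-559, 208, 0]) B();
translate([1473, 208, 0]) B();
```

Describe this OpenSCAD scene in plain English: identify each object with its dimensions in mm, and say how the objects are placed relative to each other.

A is a table with a 1273×776 mm rectangular top, 38 mm thick, top surface at z = 765 mm, supported by four round legs of 80 mm diameter, each leg's bounding box inset 10 mm from the nearest pair of top edges, running from the floor.

B is a simple wooden stool: a rectangular seat 359 mm (x) by 360 mm (y), 33 mm thick, top face at z = 435 mm, on four square legs, each 34×34 mm in cross-section. The legs rest on z = 0, each flush with a corner of the seat. Four stretchers, 34 mm wide and 23 mm tall, connect adjacent legs with their undersides at z = 224 mm, each running between the inner faces of the legs it joins and aligned with the legs' outer faces on the other axis.

Four stools sit around the table at the −y, +y, −x, +x sides.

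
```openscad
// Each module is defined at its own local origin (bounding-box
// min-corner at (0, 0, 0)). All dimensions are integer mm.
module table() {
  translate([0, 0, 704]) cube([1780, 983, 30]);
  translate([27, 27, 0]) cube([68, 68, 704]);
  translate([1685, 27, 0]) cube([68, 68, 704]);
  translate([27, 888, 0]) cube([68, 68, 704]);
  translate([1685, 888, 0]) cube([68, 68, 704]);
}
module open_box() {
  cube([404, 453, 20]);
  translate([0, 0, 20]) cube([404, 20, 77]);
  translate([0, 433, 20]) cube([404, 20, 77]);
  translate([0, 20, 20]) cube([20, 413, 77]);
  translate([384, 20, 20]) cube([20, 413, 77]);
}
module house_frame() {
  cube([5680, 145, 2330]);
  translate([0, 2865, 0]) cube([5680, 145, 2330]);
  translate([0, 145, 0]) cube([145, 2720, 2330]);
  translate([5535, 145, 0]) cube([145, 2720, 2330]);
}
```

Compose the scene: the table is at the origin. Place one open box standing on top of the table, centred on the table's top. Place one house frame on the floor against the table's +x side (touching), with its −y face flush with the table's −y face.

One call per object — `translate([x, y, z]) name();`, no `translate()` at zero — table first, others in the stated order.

table();
translate([688, 265, 734]) open_box();
translate([1780, 0, 0]) house_frame();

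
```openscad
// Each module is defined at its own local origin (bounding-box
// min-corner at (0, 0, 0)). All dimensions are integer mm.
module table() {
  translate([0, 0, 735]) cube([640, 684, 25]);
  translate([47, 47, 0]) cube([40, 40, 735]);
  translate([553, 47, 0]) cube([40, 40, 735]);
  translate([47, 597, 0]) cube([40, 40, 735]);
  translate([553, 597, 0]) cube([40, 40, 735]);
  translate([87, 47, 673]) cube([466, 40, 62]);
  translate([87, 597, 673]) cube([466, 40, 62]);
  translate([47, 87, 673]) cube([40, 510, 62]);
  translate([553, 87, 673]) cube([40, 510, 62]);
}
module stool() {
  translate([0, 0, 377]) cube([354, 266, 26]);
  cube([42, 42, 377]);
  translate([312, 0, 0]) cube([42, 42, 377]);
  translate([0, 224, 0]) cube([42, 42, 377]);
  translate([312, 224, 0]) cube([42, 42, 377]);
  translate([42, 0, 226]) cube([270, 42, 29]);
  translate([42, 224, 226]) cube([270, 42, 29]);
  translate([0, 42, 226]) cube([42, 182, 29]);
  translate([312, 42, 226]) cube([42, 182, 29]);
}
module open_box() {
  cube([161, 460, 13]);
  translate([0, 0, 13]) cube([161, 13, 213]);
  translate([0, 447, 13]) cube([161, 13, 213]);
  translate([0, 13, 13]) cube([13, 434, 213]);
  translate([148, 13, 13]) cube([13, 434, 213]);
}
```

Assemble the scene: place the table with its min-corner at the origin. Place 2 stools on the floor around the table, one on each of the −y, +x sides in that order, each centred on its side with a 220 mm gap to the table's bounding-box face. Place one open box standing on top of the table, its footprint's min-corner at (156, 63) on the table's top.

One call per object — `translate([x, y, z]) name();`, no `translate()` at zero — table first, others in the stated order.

table();
translate([143, -486, 0]) stool();
translate([860, 209, 0]) stool();
translate([156, 63, 760]) open_box();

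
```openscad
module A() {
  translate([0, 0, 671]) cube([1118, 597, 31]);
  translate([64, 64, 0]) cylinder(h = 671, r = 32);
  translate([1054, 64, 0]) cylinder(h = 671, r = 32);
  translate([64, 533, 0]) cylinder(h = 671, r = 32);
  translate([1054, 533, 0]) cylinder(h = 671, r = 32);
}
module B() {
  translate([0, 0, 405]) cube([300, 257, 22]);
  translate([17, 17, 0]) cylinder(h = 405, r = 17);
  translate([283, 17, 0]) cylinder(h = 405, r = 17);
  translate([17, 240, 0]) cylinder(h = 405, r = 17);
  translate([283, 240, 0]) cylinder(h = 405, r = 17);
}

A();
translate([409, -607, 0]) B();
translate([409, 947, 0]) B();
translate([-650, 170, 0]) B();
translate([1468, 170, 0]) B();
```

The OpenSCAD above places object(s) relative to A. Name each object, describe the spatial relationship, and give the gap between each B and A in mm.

A is a table. B is a stool. Four stools sit around the table at the −y, +y, −x, +x sides. The gap between each stool and the table is 350 mm.

Each stool's nearest face is 350 mm from the table's bounding box.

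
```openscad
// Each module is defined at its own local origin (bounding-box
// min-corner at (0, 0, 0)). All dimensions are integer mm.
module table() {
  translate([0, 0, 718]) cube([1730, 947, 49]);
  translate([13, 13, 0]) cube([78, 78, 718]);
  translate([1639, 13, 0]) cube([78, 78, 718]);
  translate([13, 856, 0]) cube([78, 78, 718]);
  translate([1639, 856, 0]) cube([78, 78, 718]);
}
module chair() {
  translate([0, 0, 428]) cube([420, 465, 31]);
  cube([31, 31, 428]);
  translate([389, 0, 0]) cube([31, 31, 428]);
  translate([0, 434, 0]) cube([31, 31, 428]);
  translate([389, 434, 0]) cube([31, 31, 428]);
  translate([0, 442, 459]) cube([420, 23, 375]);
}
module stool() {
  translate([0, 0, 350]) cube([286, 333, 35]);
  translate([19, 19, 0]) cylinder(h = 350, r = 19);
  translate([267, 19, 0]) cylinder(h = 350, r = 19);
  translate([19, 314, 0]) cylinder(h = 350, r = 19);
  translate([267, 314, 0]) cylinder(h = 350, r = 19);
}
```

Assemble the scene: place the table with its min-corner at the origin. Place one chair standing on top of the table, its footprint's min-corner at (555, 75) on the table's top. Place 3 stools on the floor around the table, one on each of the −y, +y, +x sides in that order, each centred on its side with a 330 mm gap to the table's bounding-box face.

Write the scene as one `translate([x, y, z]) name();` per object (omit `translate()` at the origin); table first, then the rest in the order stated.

table();
translate([555, 75, 767]) chair();
translate([722, -663, 0]) stool();
translate([722, 1277, 0]) stool();
translate([2060, 307, 0]) stool();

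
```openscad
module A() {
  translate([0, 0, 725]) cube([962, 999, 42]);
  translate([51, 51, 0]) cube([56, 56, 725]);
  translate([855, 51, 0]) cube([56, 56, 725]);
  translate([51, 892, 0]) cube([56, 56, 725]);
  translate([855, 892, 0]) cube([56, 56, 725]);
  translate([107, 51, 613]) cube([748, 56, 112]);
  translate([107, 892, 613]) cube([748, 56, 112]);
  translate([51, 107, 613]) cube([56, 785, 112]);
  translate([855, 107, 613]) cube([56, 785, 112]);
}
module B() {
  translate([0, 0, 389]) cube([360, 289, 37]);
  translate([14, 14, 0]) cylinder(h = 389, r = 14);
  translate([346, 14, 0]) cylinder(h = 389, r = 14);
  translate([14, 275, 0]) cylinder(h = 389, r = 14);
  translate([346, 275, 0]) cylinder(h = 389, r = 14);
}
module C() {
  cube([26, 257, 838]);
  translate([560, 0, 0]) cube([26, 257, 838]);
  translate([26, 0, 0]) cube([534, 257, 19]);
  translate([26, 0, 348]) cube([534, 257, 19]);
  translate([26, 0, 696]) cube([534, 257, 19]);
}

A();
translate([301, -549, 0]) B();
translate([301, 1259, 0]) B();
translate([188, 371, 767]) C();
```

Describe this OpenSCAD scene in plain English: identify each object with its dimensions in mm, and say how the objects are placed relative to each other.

A is a table with a 962×999 mm rectangular top, 42 mm thick, top surface at z = 767 mm, supported by four 56×56 mm square legs, each inset 51 mm from the nearest pair of top edges, running from the floor. Four apron rails, 56 mm thick and 112 mm tall, run between adjacent legs with their top edges flush with the underside of the top and their outer faces flush with the legs' outer faces.

B is a simple wooden stool: a rectangular seat 360 mm (x) by 289 mm (y), 37 mm thick, top face at z = 426 mm, on four round legs, each 28 mm in diameter. The legs rest on z = 0, each leg's axis is inset half a diameter from the nearest pair of seat edges (so the leg's bounding box is flush with the corner).

C is an open bookshelf. Two side panels, each 26 mm thick, 257 mm deep and 838 mm tall, stand 586 mm apart (outside-to-outside). Between them sit 3 shelves, each 19 mm thick and 257 mm deep, spanning the full gap between the sides. The bottom shelf rests on the floor (its underside at z = 0) and the clear gap between one shelf's top and the next shelf's underside is 329 mm.

Two stools sit around the table at the −y, +y sides. The bookshelf is on top of the table, centred.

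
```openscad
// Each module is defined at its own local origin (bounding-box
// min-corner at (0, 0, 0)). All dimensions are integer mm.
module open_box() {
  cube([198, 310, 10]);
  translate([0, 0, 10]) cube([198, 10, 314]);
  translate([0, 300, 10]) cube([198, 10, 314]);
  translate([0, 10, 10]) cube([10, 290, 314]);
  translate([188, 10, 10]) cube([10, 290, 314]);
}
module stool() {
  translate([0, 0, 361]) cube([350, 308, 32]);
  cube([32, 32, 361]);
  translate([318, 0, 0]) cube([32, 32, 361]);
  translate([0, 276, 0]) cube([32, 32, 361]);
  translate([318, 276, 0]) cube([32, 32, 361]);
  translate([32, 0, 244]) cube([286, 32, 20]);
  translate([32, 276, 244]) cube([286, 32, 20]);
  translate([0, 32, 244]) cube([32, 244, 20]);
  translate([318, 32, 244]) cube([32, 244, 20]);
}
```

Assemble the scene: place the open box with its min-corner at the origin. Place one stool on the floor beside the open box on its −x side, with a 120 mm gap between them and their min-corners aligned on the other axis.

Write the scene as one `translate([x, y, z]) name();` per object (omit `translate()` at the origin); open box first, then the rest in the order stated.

open_box();
translate([-470, 0, 0]) stool();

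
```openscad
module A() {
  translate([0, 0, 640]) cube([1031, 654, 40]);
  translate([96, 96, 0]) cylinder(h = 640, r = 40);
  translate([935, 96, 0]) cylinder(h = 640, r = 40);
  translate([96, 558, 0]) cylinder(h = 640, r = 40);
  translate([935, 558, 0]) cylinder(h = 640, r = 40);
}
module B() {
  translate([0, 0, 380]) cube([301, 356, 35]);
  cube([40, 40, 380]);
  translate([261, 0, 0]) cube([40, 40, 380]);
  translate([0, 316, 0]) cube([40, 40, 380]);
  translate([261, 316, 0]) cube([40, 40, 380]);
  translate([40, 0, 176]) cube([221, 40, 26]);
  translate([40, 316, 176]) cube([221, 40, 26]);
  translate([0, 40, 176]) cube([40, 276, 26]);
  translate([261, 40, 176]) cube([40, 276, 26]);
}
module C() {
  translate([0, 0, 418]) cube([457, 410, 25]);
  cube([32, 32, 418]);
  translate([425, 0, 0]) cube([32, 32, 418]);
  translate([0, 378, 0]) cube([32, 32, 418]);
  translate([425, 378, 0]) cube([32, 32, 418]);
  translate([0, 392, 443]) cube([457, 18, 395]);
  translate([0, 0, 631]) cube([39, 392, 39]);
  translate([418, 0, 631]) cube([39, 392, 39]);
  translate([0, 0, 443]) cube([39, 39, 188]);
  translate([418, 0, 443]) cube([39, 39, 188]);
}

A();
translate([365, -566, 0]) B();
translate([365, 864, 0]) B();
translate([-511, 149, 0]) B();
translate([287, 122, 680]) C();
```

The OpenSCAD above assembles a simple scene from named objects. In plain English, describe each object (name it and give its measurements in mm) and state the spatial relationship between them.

A is a rectangular dining table. The top is 1031×654×40 mm with its upper surface at z = 680 mm. It stands on four round legs of 80 mm diameter, each leg's bounding box inset 56 mm from the nearest pair of top edges, running from the floor to the underside of the top.

B is a four-legged stool. The seat is a 301×356×35 mm slab whose top surface is at z = 415 mm; four square legs, each 40×40 mm in cross-section, run from the floor (z = 0) to the underside of the seat, each flush with a corner of the seat. Four stretchers, 40 mm wide and 26 mm tall, connect adjacent legs with their undersides at z = 176 mm, each running between the inner faces of the legs it joins and aligned with the legs' outer faces on the other axis.

C is a chair. The seat is a 457×410×25 mm slab with its top at z = 443 mm, on four 32×32 mm corner legs (flush with the seat edges, standing on z = 0). A flat backrest 18 mm thick, 395 mm tall, spans the full seat width and rises from the seat top along its +y edge, rear face flush with the rear of the seat. Two armrests of 39×39 mm section run along each side from the seat's front edge to the front of the backrest, top faces 227 mm above the seat top and outer faces flush with the seat's x-edges; a 39×39 mm post under the front of each armrest stands on the seat at the front corner.

Three stools sit around the table at the −y, +y, −x sides. The chair is on top of the table, centred.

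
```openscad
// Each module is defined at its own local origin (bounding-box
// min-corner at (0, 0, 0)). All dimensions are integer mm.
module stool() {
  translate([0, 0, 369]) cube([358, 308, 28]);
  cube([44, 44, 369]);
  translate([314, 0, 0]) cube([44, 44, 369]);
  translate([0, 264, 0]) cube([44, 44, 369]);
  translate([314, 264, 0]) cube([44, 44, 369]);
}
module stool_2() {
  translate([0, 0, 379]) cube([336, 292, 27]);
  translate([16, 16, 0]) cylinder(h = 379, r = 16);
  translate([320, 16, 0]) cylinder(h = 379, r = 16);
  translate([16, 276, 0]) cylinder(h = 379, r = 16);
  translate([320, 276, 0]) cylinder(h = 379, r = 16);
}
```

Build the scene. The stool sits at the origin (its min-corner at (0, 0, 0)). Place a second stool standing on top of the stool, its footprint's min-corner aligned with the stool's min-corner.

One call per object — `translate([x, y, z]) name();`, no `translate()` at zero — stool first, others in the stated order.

stool();
translate([0, 0, 397]) stool_2();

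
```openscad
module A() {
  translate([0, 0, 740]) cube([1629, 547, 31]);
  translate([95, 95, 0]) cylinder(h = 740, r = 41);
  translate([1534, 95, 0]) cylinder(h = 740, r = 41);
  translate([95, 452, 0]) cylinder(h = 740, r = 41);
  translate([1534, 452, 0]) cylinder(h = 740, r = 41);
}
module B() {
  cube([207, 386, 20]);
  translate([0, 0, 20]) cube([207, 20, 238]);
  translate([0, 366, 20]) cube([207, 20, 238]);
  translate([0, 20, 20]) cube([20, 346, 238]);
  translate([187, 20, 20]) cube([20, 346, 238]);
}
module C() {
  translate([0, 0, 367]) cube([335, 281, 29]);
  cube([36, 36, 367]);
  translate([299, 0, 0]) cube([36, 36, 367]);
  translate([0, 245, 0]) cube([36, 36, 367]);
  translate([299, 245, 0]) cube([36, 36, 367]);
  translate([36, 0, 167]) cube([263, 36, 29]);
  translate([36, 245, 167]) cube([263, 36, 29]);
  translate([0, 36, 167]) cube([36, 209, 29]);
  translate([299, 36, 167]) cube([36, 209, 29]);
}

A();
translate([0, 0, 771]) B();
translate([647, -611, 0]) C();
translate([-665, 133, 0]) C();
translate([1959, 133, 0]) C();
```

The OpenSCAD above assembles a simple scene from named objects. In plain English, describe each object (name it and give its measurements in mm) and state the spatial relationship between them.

A is a table: top 1629 mm (x) × 547 mm (y), 31 mm thick, upper face at z = 771 mm, on four round legs of 82 mm diameter, each leg's bounding box inset 54 mm from the nearest pair of top edges, running from z = 0 to the bottom of the top.

B is an open-topped rectangular box: outside dimensions 207×386×258 mm, with a uniform wall and base thickness of 20 mm. The base is a full 207×386 slab on the floor; four walls sit on top of the base. The front and back walls (the −y and +y sides) span the full width; the two side walls fit between them.

C is a simple wooden stool: a rectangular seat 335 mm (x) by 281 mm (y), 29 mm thick, top face at z = 396 mm, on four square legs, each 36×36 mm in cross-section. The legs rest on z = 0, each flush with a corner of the seat. Four stretchers, 36 mm wide and 29 mm tall, connect adjacent legs with their undersides at z = 167 mm, each running between the inner faces of the legs it joins and aligned with the legs' outer faces on the other axis.

The open box is on top of the table. Three stools sit around the table at the −y, −x, +x sides.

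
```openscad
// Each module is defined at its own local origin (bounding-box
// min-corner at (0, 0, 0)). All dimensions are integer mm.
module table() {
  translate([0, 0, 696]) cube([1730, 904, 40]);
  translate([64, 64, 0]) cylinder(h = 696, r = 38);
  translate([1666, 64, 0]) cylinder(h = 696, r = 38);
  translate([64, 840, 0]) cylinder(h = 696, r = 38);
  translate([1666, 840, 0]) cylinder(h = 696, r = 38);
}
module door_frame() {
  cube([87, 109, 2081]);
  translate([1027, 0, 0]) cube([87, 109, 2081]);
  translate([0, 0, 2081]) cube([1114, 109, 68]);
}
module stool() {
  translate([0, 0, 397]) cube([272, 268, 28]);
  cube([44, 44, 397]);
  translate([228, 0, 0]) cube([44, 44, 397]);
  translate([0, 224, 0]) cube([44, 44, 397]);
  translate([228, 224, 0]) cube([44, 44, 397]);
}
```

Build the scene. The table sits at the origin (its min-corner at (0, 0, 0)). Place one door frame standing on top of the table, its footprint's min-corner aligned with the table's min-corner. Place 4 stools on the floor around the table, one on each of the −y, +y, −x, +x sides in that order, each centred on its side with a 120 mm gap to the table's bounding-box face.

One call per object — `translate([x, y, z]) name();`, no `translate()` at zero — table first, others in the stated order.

table();
translate([0, 0, 736]) door_frame();
translate([729, -388, 0]) stool();
translate([729, 1024, 0]) stool();
translate([-392, 318, 0]) stool();
translate([1850, 318, 0]) stool();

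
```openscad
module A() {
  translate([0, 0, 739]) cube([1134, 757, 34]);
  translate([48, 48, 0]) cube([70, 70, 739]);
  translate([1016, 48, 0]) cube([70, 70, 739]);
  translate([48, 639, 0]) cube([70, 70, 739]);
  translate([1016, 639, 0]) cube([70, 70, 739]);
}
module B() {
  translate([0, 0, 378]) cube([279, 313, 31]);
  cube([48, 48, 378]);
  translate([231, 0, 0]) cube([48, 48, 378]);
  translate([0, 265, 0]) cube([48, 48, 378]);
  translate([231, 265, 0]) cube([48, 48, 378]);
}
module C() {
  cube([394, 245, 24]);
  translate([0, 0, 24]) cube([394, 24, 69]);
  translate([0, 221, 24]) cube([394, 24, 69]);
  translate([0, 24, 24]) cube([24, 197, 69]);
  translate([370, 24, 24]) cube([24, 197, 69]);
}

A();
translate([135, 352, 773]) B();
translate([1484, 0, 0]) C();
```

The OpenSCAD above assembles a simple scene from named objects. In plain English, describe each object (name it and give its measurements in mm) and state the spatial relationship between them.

A is a rectangular dining table. The top is 1134×757×34 mm with its upper surface at z = 773 mm. It stands on four 70×70 mm square legs, each inset 48 mm from the nearest pair of top edges, running from the floor to the underside of the top.

B is a four-legged stool. The seat is 279×313 mm, 31 mm thick, top at z = 409 mm. It stands on four square legs, each 48×48 mm in cross-section, from z = 0 to the seat underside, each flush with a corner of the seat.

C is an open-topped rectangular box: outside dimensions 394×245×93 mm, with a uniform wall and base thickness of 24 mm. The base is a full 394×245 slab on the floor; four walls sit on top of the base. The front and back walls (the −y and +y sides) span the full width; the two side walls fit between them.

The stool is on top of the table. The open box is on the floor beside the table on its +x side.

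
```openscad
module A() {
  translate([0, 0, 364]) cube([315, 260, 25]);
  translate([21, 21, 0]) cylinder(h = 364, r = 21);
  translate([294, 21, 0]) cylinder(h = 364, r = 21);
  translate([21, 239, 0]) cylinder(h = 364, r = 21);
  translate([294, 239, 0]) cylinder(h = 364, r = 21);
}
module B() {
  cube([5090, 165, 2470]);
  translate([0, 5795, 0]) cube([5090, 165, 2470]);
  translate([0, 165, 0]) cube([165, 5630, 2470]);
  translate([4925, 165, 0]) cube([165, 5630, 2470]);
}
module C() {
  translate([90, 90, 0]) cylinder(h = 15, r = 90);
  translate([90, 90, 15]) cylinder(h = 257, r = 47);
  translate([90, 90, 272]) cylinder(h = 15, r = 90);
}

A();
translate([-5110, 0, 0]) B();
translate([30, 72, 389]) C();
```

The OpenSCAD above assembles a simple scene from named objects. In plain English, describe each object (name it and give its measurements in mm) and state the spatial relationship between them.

A is a four-legged stool. The seat is 315×260 mm, 25 mm thick, top at z = 389 mm. It stands on four round legs, each 42 mm in diameter, from z = 0 to the seat underside, each leg's axis is inset half a diameter from the nearest pair of seat edges (so the leg's bounding box is flush with the corner).

B is the wall frame of a small rectangular building: four walls, each 2470 mm tall and 165 mm thick, enclosing a footprint 5090 mm (x) by 5960 mm (y) outside-to-outside, with no floor or roof. The front and back walls (the −y and +y sides) span the full width; the two side walls fit between them.

C is a spool: two coaxial disc flanges of radius 90 mm and thickness 15 mm, joined by a core cylinder of radius 47 mm and height 257 mm. The lower flange rests on z = 0 and the three cylinders share a vertical axis.

The house frame is on the floor beside the stool on its −x side. The spool is on top of the stool.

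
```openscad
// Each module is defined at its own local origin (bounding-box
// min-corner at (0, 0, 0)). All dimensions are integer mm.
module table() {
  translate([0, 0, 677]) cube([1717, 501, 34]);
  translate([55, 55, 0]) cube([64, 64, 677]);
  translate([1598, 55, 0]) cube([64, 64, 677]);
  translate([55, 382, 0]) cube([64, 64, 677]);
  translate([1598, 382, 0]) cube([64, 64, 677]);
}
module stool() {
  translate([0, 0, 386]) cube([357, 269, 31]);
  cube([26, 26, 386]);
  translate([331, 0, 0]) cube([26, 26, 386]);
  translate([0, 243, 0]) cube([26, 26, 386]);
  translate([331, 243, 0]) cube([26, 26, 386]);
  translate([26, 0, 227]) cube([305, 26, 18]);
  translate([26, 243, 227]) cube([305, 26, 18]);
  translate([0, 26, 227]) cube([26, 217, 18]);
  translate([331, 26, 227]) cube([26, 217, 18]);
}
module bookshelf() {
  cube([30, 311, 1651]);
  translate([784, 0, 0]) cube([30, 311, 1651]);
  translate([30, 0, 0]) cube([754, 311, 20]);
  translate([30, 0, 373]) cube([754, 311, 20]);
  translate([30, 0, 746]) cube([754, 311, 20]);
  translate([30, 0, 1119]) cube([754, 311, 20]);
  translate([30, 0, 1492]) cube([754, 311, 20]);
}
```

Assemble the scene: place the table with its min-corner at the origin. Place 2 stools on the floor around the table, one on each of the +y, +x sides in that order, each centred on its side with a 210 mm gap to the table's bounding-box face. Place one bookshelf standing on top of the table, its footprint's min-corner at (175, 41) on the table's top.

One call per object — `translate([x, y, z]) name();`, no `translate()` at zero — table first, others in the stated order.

table();
translate([680, 711, 0]) stool();
translate([1927, 116, 0]) stool();
translate([175, 41, 711]) bookshelf();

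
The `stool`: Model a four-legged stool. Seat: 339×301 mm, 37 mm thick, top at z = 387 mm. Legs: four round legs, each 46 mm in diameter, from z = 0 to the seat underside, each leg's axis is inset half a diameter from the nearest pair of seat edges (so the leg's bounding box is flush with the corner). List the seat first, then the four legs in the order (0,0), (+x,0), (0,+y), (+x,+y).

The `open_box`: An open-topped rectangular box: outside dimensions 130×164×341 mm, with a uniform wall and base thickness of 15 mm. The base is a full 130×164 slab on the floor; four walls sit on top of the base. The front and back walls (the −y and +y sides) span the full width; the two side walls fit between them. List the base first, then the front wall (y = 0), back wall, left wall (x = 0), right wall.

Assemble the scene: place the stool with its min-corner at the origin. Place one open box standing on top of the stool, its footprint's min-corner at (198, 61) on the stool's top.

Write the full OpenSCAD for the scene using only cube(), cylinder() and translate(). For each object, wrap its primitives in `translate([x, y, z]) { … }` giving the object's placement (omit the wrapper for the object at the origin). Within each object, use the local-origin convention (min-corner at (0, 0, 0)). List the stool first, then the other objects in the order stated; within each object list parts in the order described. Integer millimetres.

translate([0, 0, 350]) cube([339, 301, 37]);
translate([23, 23, 0]) cylinder(h = 350, r = 23);
translate([316, 23, 0]) cylinder(h = 350, r = 23);
translate([23, 278, 0]) cylinder(h = 350, r = 23);
translate([316, 278, 0]) cylinder(h = 350, r = 23);
translate([198, 61, 387]) {
  cube([130, 164, 15]);
  translate([0, 0, 15]) cube([130, 15, 326]);
  translate([0, 149, 15]) cube([130, 15, 326]);
  translate([0, 15, 15]) cube([15, 134, 326]);
  translate([115, 15, 15]) cube([15, 134, 326]);
}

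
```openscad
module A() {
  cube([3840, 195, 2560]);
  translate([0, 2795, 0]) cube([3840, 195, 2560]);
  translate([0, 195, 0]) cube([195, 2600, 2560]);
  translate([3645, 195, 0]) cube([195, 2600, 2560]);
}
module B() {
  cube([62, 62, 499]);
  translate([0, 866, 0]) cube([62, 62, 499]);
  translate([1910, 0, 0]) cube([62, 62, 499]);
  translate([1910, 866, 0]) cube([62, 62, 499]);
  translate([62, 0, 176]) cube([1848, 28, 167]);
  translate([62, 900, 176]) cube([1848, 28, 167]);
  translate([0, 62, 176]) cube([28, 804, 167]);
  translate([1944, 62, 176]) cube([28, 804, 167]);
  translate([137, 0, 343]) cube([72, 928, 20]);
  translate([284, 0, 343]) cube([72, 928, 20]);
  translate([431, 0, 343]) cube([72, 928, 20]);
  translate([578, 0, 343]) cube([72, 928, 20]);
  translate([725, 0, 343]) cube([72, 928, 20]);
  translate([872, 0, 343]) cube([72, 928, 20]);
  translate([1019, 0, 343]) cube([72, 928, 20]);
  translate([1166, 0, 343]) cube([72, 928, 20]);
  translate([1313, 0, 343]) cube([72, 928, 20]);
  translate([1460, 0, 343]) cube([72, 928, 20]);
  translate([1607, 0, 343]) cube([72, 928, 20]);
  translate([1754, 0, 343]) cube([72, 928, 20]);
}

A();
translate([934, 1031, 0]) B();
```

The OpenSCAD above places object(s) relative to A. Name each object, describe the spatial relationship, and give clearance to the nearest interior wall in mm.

Clearances: x = 739, y = 836; minimum 739 mm.

A is a house frame. B is a bed frame. The bed frame sits inside the house frame, centred. The clearance to the nearest interior wall is 739 mm.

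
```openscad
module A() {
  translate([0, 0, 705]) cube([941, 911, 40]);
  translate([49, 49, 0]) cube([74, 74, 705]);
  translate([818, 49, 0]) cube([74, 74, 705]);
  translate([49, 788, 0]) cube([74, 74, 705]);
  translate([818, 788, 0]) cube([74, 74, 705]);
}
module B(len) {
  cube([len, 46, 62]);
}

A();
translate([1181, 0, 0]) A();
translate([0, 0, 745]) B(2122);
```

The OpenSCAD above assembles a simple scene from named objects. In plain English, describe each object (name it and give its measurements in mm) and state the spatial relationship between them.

A is a table: top 941 mm (x) × 911 mm (y), 40 mm thick, upper face at z = 745 mm, on four 74×74 mm square legs, each inset 49 mm from the nearest pair of top edges, running from z = 0 to the bottom of the top.

B is a rectangular beam 2122 mm long (x), 46 mm deep (y), 62 mm thick (z).

The beam spans the tops of two tables placed 240 mm apart, resting at z = 745 mm.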